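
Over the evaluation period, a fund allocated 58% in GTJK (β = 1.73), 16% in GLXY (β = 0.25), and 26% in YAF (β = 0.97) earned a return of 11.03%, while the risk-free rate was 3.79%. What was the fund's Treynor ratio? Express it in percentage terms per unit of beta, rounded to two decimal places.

5.59%

β_P = 0.58×1.73 + 0.16×0.25 + 0.26×0.97 = 1.2956
Treynor = (R_P − R_f) / β_P = (11.03% − 3.79%) / 1.2956 = 7.24% / 1.2956 = 5.59%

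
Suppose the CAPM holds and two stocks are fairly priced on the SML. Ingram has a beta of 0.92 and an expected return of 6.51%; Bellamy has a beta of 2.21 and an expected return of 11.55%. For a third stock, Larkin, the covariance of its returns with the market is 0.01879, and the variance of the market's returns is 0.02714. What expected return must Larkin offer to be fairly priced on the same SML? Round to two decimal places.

MRP = (11.55% − 6.51%) / (2.21 − 0.92) = 3.9070%
R_f = 6.51% − 0.92 × 3.9070% = 2.9156%
β_Larkin = Cov / Var(R_m) = 0.01879 / 0.02714 = 0.6923
E(R_Larkin) = R_f + β × MRP = 2.9156% + 0.6923 × 3.9070% = 5.62%

5.62%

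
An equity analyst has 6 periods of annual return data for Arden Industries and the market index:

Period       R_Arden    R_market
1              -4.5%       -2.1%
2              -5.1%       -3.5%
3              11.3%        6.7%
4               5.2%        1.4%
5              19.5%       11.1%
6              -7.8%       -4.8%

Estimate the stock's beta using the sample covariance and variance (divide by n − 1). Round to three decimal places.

Mean R_i = (-4.5 − 5.1 + 11.3 + 5.2 + 19.5 − 7.8) / 6 = 3.1000%
Mean R_m = (-2.1 − 3.5 + 6.7 + 1.4 + 11.1 − 4.8) / 6 = 1.4667%
Σ(R_i − R̄_i)(R_m − R̄_m) = 336.9000  ⇒  Cov = 336.9000 / 5 = 67.3800
Σ(R_m − R̄_m)² = 196.8533  ⇒  Var(R_m) = 196.8533 / 5 = 39.3707
β = Cov / Var(R_m) = 67.3800 / 39.3707 = 1.7114

1.711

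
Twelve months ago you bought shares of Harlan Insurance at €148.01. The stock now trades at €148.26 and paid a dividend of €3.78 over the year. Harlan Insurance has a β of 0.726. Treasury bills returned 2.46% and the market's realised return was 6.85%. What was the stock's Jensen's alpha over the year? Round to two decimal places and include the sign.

Realised HPR = (P1 + D1 − P0) / P0 = (148.26 + 3.78 − 148.01) / 148.01 = 4.03 / 148.01 = 2.7228%
MRP = 6.85% − 2.46% = 4.39%
CAPM required = R_f + β·MRP = 2.46% + 0.726 × 4.39% = 5.64714%
α = realised − required = 2.7228% − 5.64714% = -2.92%

-2.92%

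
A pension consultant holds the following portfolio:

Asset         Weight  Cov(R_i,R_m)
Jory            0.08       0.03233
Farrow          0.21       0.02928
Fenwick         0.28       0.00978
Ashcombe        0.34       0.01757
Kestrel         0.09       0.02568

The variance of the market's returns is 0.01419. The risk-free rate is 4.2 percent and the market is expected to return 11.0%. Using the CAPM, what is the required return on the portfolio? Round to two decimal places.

β_Jory = 0.03233 / 0.01419 = 2.2784
β_Farrow = 0.02928 / 0.01419 = 2.0634
β_Fenwick = 0.00978 / 0.01419 = 0.6892
β_Ashcombe = 0.01757 / 0.01419 = 1.2382
β_Kestrel = 0.02568 / 0.01419 = 1.8097
β_P = Σ w_i β_i = 0.08×2.2784 + 0.21×2.0634 + 0.28×0.6892 + 0.34×1.2382 + 0.09×1.8097 = 1.3924
MRP = 11.0% − 4.2% = 6.80%
E(R_P) = R_f + β_P × MRP = 4.2% + 1.3924 × 6.8% = 13.67%

13.67%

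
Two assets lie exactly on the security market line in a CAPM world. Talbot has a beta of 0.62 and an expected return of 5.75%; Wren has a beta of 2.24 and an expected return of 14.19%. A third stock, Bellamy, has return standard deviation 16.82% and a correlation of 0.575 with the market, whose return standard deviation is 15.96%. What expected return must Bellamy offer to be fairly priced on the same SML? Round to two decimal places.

5.68%

MRP = (14.19% − 5.75%) / (2.24 − 0.62) = 5.2099%
R_f = 5.75% − 0.62 × 5.2099% = 2.5199%
β_Bellamy = ρ·σ_i/σ_m = 0.575 × 16.82 / 15.96 = 0.6060
E(R_Bellamy) = R_f + β × MRP = 2.5199% + 0.6060 × 5.2099% = 5.68%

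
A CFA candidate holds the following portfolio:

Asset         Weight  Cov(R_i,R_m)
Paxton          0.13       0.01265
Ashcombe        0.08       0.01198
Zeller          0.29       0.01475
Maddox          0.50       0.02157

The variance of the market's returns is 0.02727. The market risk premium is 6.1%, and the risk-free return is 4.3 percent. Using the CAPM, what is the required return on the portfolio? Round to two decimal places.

β_Paxton = 0.01265 / 0.02727 = 0.4639
β_Ashcombe = 0.01198 / 0.02727 = 0.4393
β_Zeller = 0.01475 / 0.02727 = 0.5409
β_Maddox = 0.02157 / 0.02727 = 0.7910
β_P = Σ w_i β_i = 0.13×0.4639 + 0.08×0.4393 + 0.29×0.5409 + 0.50×0.7910 = 0.6478
E(R_P) = R_f + β_P × MRP = 4.3% + 0.6478 × 6.1% = 8.25%

8.25%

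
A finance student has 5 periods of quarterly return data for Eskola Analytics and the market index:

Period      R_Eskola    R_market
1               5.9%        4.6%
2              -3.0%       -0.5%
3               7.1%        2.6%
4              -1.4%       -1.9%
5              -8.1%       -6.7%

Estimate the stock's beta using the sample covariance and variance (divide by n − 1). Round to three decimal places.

Mean R_i = (5.9 − 3.0 + 7.1 − 1.4 − 8.1) / 5 = 0.1000%
Mean R_m = (4.6 − 0.5 + 2.6 − 1.9 − 6.7) / 5 = -0.3800%
Σ(R_i − R̄_i)(R_m − R̄_m) = 104.2200  ⇒  Cov = 104.2200 / 4 = 26.0550
Σ(R_m − R̄_m)² = 75.9480  ⇒  Var(R_m) = 75.9480 / 4 = 18.9870
β = Cov / Var(R_m) = 26.0550 / 18.9870 = 1.3723

1.372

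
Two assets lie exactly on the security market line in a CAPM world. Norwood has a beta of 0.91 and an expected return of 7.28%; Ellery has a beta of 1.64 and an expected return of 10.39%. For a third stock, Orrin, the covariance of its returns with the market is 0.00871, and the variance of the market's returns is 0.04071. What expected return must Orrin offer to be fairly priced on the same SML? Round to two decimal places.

MRP = (10.39% − 7.28%) / (1.64 − 0.91) = 4.2603%
R_f = 7.28% − 0.91 × 4.2603% = 3.4031%
β_Orrin = Cov / Var(R_m) = 0.00871 / 0.04071 = 0.2140
E(R_Orrin) = R_f + β × MRP = 3.4031% + 0.2140 × 4.2603% = 4.31%

4.31%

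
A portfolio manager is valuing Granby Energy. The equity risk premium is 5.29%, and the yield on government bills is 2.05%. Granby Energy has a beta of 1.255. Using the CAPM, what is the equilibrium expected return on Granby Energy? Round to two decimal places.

8.69%

E(R) = R_f + β × MRP = 2.05% + 1.255 × 5.29% = 8.69%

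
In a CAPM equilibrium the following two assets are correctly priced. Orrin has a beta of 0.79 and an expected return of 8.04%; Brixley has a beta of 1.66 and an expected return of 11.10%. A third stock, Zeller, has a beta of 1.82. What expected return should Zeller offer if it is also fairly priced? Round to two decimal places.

MRP (SML slope) = (11.10% − 8.04%) / (1.66 − 0.79) = 3.06% / 0.87 = 3.5172%
R_f (intercept) = 8.04% − 0.79 × 3.5172% = 5.2614%
E(R_Zeller) = R_f + β × MRP = 5.2614% + 1.82 × 3.5172% = 11.66%

11.66%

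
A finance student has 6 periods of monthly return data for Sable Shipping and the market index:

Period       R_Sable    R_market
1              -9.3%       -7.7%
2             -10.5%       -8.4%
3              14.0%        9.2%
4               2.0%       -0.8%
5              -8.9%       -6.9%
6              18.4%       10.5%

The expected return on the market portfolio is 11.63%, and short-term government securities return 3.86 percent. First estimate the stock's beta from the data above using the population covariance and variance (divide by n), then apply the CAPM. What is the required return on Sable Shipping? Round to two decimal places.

15.31%

Mean R_i = (-9.3 − 10.5 + 14.0 + 2.0 − 8.9 + 18.4) / 6 = 0.9500%
Mean R_m = (-7.7 − 8.4 + 9.2 − 0.8 − 6.9 + 10.5) / 6 = -0.6833%
Σ(R_i − R̄_i)(R_m − R̄_m) = 545.5150  ⇒  Cov = 545.5150 / 6 = 90.9192
Σ(R_m − R̄_m)² = 370.1883  ⇒  Var(R_m) = 370.1883 / 6 = 61.6981
β = Cov / Var(R_m) = 90.9192 / 61.6981 = 1.4736
MRP = 11.63% − 3.86% = 7.77%
E(R) = R_f + β × MRP = 3.86% + 1.4736 × 7.77% = 15.31%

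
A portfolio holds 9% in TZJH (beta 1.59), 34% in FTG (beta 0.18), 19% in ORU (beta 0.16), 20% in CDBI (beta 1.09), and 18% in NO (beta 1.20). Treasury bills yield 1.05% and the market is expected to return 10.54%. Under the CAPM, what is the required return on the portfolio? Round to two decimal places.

β_P = Σ w_i β_i = 0.09×1.59 + 0.34×0.18 + 0.19×0.16 + 0.20×1.09 + 0.18×1.20 = 0.6687
MRP = 10.54% − 1.05% = 9.49%
E(R_P) = R_f + β_P × MRP = 1.05% + 0.6687 × 9.49% = 7.40%

7.40%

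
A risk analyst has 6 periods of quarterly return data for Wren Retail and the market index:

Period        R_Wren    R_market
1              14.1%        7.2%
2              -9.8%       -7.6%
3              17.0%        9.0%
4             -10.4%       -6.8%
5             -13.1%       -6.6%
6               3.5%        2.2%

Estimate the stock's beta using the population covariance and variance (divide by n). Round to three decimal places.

Mean R_i = (14.1 − 9.8 + 17.0 − 10.4 − 13.1 + 3.5) / 6 = 0.2167%
Mean R_m = (7.2 − 7.6 + 9.0 − 6.8 − 6.6 + 2.2) / 6 = -0.4333%
Σ(R_i − R̄_i)(R_m − R̄_m) = 494.4433  ⇒  Cov = 494.4433 / 6 = 82.4072
Σ(R_m − R̄_m)² = 284.1133  ⇒  Var(R_m) = 284.1133 / 6 = 47.3522
β = Cov / Var(R_m) = 82.4072 / 47.3522 = 1.7403

1.740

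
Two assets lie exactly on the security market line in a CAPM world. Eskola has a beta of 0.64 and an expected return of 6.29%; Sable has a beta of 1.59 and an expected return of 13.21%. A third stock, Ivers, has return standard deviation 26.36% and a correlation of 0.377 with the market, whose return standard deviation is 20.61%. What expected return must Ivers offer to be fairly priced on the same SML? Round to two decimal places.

MRP = (13.21% − 6.29%) / (1.59 − 0.64) = 7.2842%
R_f = 6.29% − 0.64 × 7.2842% = 1.6281%
β_Ivers = ρ·σ_i/σ_m = 0.377 × 26.36 / 20.61 = 0.4822
E(R_Ivers) = R_f + β × MRP = 1.6281% + 0.4822 × 7.2842% = 5.14%

5.14%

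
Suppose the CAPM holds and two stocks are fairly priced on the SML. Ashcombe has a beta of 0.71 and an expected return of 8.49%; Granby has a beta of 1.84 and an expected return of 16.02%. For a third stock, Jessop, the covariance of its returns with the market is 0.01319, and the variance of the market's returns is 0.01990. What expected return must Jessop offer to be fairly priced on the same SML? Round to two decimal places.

8.18%

MRP = (16.02% − 8.49%) / (1.84 − 0.71) = 6.6637%
R_f = 8.49% − 0.71 × 6.6637% = 3.7588%
β_Jessop = Cov / Var(R_m) = 0.01319 / 0.01990 = 0.6628
E(R_Jessop) = R_f + β × MRP = 3.7588% + 0.6628 × 6.6637% = 8.18%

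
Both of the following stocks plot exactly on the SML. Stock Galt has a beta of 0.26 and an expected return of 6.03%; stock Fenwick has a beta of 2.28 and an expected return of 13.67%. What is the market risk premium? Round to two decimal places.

3.78%

Both satisfy E(R) = R_f + β·MRP, so the slope of the SML is
MRP = (13.67% − 6.03%) / (2.28 − 0.26) = 7.64% / 2.02 = 3.7822%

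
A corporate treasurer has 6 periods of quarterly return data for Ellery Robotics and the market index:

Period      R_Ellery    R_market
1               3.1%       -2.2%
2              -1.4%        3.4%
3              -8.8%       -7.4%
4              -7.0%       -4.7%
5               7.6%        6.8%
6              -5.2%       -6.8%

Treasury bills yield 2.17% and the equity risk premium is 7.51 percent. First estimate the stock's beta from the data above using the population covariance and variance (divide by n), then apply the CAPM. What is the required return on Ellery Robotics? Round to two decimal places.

Mean R_i = (3.1 − 1.4 − 8.8 − 7.0 + 7.6 − 5.2) / 6 = -1.9500%
Mean R_m = (-2.2 + 3.4 − 7.4 − 4.7 + 6.8 − 6.8) / 6 = -1.8167%
Σ(R_i − R̄_i)(R_m − R̄_m) = 152.2250  ⇒  Cov = 152.2250 / 6 = 25.3708
Σ(R_m − R̄_m)² = 165.9283  ⇒  Var(R_m) = 165.9283 / 6 = 27.6547
β = Cov / Var(R_m) = 25.3708 / 27.6547 = 0.9174
E(R) = R_f + β × MRP = 2.17% + 0.9174 × 7.51% = 9.06%

9.06%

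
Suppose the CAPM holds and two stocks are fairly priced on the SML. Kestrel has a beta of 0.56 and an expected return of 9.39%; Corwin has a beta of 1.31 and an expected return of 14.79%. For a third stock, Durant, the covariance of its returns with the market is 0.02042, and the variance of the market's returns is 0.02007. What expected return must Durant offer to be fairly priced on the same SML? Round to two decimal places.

MRP = (14.79% − 9.39%) / (1.31 − 0.56) = 7.2000%
R_f = 9.39% − 0.56 × 7.2000% = 5.3580%
β_Durant = Cov / Var(R_m) = 0.02042 / 0.02007 = 1.0174
E(R_Durant) = R_f + β × MRP = 5.3580% + 1.0174 × 7.2000% = 12.68%

12.68%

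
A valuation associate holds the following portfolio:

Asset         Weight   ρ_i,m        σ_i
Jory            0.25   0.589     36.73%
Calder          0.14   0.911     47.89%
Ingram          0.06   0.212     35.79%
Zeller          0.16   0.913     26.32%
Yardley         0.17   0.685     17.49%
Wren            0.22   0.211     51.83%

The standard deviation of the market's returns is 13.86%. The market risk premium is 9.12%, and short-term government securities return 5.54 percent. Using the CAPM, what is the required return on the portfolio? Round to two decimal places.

β_Jory = 0.589 × 36.73% / 13.86% = 1.5609
β_Calder = 0.911 × 47.89% / 13.86% = 3.1477
β_Ingram = 0.212 × 35.79% / 13.86% = 0.5474
β_Zeller = 0.913 × 26.32% / 13.86% = 1.7338
β_Yardley = 0.685 × 17.49% / 13.86% = 0.8644
β_Wren = 0.211 × 51.83% / 13.86% = 0.7890
β_P = Σ w_i β_i = 0.25×1.5609 + 0.14×3.1477 + 0.06×0.5474 + 0.16×1.7338 + 0.17×0.8644 + 0.22×0.7890 = 1.4617
E(R_P) = R_f + β_P × MRP = 5.54% + 1.4617 × 9.12% = 18.87%

18.87%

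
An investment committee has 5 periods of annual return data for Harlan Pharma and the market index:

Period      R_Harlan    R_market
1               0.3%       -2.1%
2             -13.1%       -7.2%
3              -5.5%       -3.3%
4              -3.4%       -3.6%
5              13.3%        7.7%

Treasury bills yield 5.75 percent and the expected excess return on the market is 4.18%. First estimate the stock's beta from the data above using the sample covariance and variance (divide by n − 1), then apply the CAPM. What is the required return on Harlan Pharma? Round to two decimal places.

12.85%

Mean R_i = (0.3 − 13.1 − 5.5 − 3.4 + 13.3) / 5 = -1.6800%
Mean R_m = (-2.1 − 7.2 − 3.3 − 3.6 + 7.7) / 5 = -1.7000%
Σ(R_i − R̄_i)(R_m − R̄_m) = 212.2100  ⇒  Cov = 212.2100 / 4 = 53.0525
Σ(R_m − R̄_m)² = 124.9400  ⇒  Var(R_m) = 124.9400 / 4 = 31.2350
β = Cov / Var(R_m) = 53.0525 / 31.2350 = 1.6985
E(R) = R_f + β × MRP = 5.75% + 1.6985 × 4.18% = 12.85%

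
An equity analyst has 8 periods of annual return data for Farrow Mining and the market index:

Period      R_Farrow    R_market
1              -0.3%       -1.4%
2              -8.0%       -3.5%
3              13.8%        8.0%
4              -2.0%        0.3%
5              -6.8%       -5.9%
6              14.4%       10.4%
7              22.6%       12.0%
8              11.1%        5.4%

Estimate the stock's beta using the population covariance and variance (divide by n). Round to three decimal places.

Mean R_i = (-0.3 − 8.0 + 13.8 − 2.0 − 6.8 + 14.4 + 22.6 + 11.1) / 8 = 5.6000%
Mean R_m = (-1.4 − 3.5 + 8.0 + 0.3 − 5.9 + 10.4 + 12.0 + 5.4) / 8 = 3.1625%
Σ(R_i − R̄_i)(R_m − R̄_m) = 517.5600  ⇒  Cov = 517.5600 / 8 = 64.6950
Σ(R_m − R̄_m)² = 314.4188  ⇒  Var(R_m) = 314.4188 / 8 = 39.3024
β = Cov / Var(R_m) = 64.6950 / 39.3024 = 1.6461

1.646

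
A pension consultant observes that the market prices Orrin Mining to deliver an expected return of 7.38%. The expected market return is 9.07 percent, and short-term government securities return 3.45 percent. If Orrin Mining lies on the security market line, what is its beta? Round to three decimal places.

MRP = 9.07% − 3.45% = 5.62%
β = (E(R) − R_f) / MRP = (7.38% − 3.45%) / 5.62% = 3.93% / 5.62% = 0.699

0.699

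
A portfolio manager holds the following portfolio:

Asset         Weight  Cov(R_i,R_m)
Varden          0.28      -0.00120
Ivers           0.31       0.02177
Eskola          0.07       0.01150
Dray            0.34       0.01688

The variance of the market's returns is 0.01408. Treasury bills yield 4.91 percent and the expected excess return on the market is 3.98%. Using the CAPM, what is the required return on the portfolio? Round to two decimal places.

β_Varden = -0.00120 / 0.01408 = -0.0852
β_Ivers = 0.02177 / 0.01408 = 1.5462
β_Eskola = 0.01150 / 0.01408 = 0.8168
β_Dray = 0.01688 / 0.01408 = 1.1989
β_P = Σ w_i β_i = 0.28×-0.0852 + 0.31×1.5462 + 0.07×0.8168 + 0.34×1.1989 = 0.9203
E(R_P) = R_f + β_P × MRP = 4.91% + 0.9203 × 3.98% = 8.57%

8.57%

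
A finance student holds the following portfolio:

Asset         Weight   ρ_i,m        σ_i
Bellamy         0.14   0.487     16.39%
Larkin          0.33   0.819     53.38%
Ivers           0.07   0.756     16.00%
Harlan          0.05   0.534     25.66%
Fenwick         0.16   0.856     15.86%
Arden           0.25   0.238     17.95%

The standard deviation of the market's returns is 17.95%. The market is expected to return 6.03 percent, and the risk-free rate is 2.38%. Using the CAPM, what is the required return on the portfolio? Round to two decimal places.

6.51%

β_Bellamy = 0.487 × 16.39% / 17.95% = 0.4447
β_Larkin = 0.819 × 53.38% / 17.95% = 2.4356
β_Ivers = 0.756 × 16.00% / 17.95% = 0.6739
β_Harlan = 0.534 × 25.66% / 17.95% = 0.7634
β_Fenwick = 0.856 × 15.86% / 17.95% = 0.7563
β_Arden = 0.238 × 17.95% / 17.95% = 0.2380
β_P = Σ w_i β_i = 0.14×0.4447 + 0.33×2.4356 + 0.07×0.6739 + 0.05×0.7634 + 0.16×0.7563 + 0.25×0.2380 = 1.1319
MRP = 6.03% − 2.38% = 3.65%
E(R_P) = R_f + β_P × MRP = 2.38% + 1.1319 × 3.65% = 6.51%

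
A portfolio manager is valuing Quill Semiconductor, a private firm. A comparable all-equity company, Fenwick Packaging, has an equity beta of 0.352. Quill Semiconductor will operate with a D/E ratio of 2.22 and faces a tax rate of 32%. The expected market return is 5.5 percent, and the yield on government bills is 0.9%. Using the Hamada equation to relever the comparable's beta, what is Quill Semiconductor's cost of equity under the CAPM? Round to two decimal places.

4.96%

β_L = β_U × [1 + (1 − t)(D/E)] = 0.352 × [1 + (1 − 0.32) × 2.22]
    = 0.352 × [1 + 0.68 × 2.22] = 0.352 × 2.5096 = 0.8834
MRP = 5.5% − 0.9% = 4.60%
E(R) = R_f + β_L × MRP = 0.9% + 0.8834 × 4.6% = 4.96%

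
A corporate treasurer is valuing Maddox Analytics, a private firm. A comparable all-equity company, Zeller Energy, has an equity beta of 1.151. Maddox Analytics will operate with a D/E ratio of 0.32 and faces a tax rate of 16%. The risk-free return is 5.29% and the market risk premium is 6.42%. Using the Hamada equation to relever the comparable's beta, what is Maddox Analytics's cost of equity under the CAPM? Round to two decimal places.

14.67%

β_L = β_U × [1 + (1 − t)(D/E)] = 1.151 × [1 + (1 − 0.16) × 0.32]
    = 1.151 × [1 + 0.84 × 0.32] = 1.151 × 1.2688 = 1.4604
E(R) = R_f + β_L × MRP = 5.29% + 1.4604 × 6.42% = 14.67%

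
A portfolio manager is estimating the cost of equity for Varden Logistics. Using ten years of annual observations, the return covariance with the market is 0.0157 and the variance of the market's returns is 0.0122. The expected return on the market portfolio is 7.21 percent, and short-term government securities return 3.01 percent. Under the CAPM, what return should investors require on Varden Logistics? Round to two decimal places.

β = Cov(R_i, R_m) / Var(R_m) = 0.0157 / 0.0122 = 1.2869
MRP = 7.21% − 3.01% = 4.20%
E(R) = R_f + β × MRP = 3.01% + 1.2869 × 4.20% = 8.41%

8.41%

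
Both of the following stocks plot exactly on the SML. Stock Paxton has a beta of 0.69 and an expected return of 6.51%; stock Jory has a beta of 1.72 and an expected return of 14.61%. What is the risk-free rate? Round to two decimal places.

1.08%

Both satisfy E(R) = R_f + β·MRP, so the slope of the SML is
MRP = (14.61% − 6.51%) / (1.72 − 0.69) = 8.10% / 1.03 = 7.8641%
R_f = E(R_Paxton) − β_Paxton·MRP = 6.51% − 0.69 × 7.8641% = 1.0838%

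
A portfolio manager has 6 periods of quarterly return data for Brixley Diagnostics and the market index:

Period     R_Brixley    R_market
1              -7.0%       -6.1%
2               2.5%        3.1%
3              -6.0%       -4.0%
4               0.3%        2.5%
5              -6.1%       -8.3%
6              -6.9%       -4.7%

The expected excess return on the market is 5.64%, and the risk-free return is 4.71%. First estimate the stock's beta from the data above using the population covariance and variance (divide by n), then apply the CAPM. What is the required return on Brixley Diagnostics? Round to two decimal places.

9.40%

Mean R_i = (-7.0 + 2.5 − 6.0 + 0.3 − 6.1 − 6.9) / 6 = -3.8667%
Mean R_m = (-6.1 + 3.1 − 4.0 + 2.5 − 8.3 − 4.7) / 6 = -2.9167%
Σ(R_i − R̄_i)(R_m − R̄_m) = 90.5933  ⇒  Cov = 90.5933 / 6 = 15.0989
Σ(R_m − R̄_m)² = 109.0083  ⇒  Var(R_m) = 109.0083 / 6 = 18.1681
β = Cov / Var(R_m) = 15.0989 / 18.1681 = 0.8311
E(R) = R_f + β × MRP = 4.71% + 0.8311 × 5.64% = 9.40%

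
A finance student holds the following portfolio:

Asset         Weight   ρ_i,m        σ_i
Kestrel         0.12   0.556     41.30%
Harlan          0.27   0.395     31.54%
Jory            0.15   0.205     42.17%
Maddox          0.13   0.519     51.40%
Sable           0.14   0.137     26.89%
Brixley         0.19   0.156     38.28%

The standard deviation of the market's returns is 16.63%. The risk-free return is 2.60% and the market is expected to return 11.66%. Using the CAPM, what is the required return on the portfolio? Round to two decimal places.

β_Kestrel = 0.556 × 41.30% / 16.63% = 1.3808
β_Harlan = 0.395 × 31.54% / 16.63% = 0.7491
β_Jory = 0.205 × 42.17% / 16.63% = 0.5198
β_Maddox = 0.519 × 51.40% / 16.63% = 1.6041
β_Sable = 0.137 × 26.89% / 16.63% = 0.2215
β_Brixley = 0.156 × 38.28% / 16.63% = 0.3591
β_P = Σ w_i β_i = 0.12×1.3808 + 0.27×0.7491 + 0.15×0.5198 + 0.13×1.6041 + 0.14×0.2215 + 0.19×0.3591 = 0.7537
MRP = 11.66% − 2.60% = 9.06%
E(R_P) = R_f + β_P × MRP = 2.60% + 0.7537 × 9.06% = 9.43%

9.43%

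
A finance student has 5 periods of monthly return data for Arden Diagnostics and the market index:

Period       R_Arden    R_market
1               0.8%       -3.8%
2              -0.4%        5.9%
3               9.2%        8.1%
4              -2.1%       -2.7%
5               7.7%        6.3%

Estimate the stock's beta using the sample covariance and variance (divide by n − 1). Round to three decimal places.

0.657

Mean R_i = (0.8 − 0.4 + 9.2 − 2.1 + 7.7) / 5 = 3.0400%
Mean R_m = (-3.8 + 5.9 + 8.1 − 2.7 + 6.3) / 5 = 2.7600%
Σ(R_i − R̄_i)(R_m − R̄_m) = 81.3480  ⇒  Cov = 81.3480 / 4 = 20.3370
Σ(R_m − R̄_m)² = 123.7520  ⇒  Var(R_m) = 123.7520 / 4 = 30.9380
β = Cov / Var(R_m) = 20.3370 / 30.9380 = 0.6573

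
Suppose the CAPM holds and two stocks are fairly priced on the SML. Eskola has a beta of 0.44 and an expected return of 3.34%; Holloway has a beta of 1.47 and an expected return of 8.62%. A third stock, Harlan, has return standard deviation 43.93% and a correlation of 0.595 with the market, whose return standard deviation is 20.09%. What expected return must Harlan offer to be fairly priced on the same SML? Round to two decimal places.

MRP = (8.62% − 3.34%) / (1.47 − 0.44) = 5.1262%
R_f = 3.34% − 0.44 × 5.1262% = 1.0845%
β_Harlan = ρ·σ_i/σ_m = 0.595 × 43.93 / 20.09 = 1.3011
E(R_Harlan) = R_f + β × MRP = 1.0845% + 1.3011 × 5.1262% = 7.75%

7.75%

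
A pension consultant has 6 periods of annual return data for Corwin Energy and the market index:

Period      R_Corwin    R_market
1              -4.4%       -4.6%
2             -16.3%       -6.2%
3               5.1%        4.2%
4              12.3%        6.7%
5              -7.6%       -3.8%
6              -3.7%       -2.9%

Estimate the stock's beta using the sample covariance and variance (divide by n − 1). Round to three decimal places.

Mean R_i = (-4.4 − 16.3 + 5.1 + 12.3 − 7.6 − 3.7) / 6 = -2.4333%
Mean R_m = (-4.6 − 6.2 + 4.2 + 6.7 − 3.8 − 2.9) / 6 = -1.1000%
Σ(R_i − R̄_i)(R_m − R̄_m) = 248.6800  ⇒  Cov = 248.6800 / 5 = 49.7360
Σ(R_m − R̄_m)² = 137.7200  ⇒  Var(R_m) = 137.7200 / 5 = 27.5440
β = Cov / Var(R_m) = 49.7360 / 27.5440 = 1.8057

1.806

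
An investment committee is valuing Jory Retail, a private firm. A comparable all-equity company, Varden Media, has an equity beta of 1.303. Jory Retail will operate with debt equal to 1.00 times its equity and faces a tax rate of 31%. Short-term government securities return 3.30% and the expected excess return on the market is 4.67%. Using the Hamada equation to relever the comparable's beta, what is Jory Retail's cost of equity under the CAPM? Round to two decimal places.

13.58%

β_L = β_U × [1 + (1 − t)(D/E)] = 1.303 × [1 + (1 − 0.31) × 1.00]
    = 1.303 × [1 + 0.69 × 1.00] = 1.303 × 1.6900 = 2.2021
E(R) = R_f + β_L × MRP = 3.30% + 2.2021 × 4.67% = 13.58%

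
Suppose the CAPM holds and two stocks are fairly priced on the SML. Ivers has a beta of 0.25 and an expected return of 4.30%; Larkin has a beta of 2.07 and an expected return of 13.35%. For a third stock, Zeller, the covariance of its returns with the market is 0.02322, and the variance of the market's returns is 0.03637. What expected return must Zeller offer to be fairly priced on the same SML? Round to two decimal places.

6.23%

MRP = (13.35% − 4.30%) / (2.07 − 0.25) = 4.9725%
R_f = 4.30% − 0.25 × 4.9725% = 3.0569%
β_Zeller = Cov / Var(R_m) = 0.02322 / 0.03637 = 0.6384
E(R_Zeller) = R_f + β × MRP = 3.0569% + 0.6384 × 4.9725% = 6.23%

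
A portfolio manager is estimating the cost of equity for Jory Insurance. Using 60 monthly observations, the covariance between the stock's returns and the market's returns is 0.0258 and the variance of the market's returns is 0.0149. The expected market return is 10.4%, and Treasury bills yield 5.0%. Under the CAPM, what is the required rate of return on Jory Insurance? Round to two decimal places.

β = Cov(R_i, R_m) / Var(R_m) = 0.0258 / 0.0149 = 1.7315
MRP = 10.4% − 5.0% = 5.40%
E(R) = R_f + β × MRP = 5.0% + 1.7315 × 5.4% = 14.35%

14.35%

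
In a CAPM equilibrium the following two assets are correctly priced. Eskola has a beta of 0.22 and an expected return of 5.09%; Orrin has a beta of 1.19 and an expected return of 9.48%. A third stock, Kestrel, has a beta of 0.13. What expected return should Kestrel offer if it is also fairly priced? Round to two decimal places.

4.68%

MRP (SML slope) = (9.48% − 5.09%) / (1.19 − 0.22) = 4.39% / 0.97 = 4.5258%
R_f (intercept) = 5.09% − 0.22 × 4.5258% = 4.0943%
E(R_Kestrel) = R_f + β × MRP = 4.0943% + 0.13 × 4.5258% = 4.68%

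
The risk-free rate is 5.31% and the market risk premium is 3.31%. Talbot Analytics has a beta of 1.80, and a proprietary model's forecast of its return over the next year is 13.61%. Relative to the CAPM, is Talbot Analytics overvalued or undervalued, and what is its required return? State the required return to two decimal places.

Undervalued; required return 11.27%

Required return = R_f + β·MRP = 5.31% + 1.80 × 3.31% = 11.27%
Forecast 13.61% > required 11.27% → the stock plots above the SML → undervalued.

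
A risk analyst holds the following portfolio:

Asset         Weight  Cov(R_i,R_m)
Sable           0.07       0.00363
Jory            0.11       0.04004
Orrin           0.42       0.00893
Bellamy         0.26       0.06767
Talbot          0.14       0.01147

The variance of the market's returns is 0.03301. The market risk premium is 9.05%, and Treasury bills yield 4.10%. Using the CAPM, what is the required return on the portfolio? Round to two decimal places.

β_Sable = 0.00363 / 0.03301 = 0.1100
β_Jory = 0.04004 / 0.03301 = 1.2130
β_Orrin = 0.00893 / 0.03301 = 0.2705
β_Bellamy = 0.06767 / 0.03301 = 2.0500
β_Talbot = 0.01147 / 0.03301 = 0.3475
β_P = Σ w_i β_i = 0.07×0.1100 + 0.11×1.2130 + 0.42×0.2705 + 0.26×2.0500 + 0.14×0.3475 = 0.8364
E(R_P) = R_f + β_P × MRP = 4.10% + 0.8364 × 9.05% = 11.67%

11.67%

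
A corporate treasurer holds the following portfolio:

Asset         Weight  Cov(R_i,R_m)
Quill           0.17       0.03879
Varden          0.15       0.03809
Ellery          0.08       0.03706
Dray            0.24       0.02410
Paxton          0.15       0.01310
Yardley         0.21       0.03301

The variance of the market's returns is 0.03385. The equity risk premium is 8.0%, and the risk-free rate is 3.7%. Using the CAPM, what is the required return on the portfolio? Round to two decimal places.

10.78%

β_Quill = 0.03879 / 0.03385 = 1.1459
β_Varden = 0.03809 / 0.03385 = 1.1253
β_Ellery = 0.03706 / 0.03385 = 1.0948
β_Dray = 0.02410 / 0.03385 = 0.7120
β_Paxton = 0.01310 / 0.03385 = 0.3870
β_Yardley = 0.03301 / 0.03385 = 0.9752
β_P = Σ w_i β_i = 0.17×1.1459 + 0.15×1.1253 + 0.08×1.0948 + 0.24×0.7120 + 0.15×0.3870 + 0.21×0.9752 = 0.8849
E(R_P) = R_f + β_P × MRP = 3.7% + 0.8849 × 8.0% = 10.78%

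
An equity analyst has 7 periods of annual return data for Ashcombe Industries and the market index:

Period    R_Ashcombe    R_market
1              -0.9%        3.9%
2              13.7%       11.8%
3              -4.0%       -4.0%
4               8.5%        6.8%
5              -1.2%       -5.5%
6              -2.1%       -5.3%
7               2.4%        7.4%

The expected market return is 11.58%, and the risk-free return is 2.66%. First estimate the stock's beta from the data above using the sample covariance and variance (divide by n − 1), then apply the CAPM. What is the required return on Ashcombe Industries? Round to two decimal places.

9.62%

Mean R_i = (-0.9 + 13.7 − 4.0 + 8.5 − 1.2 − 2.1 + 2.4) / 7 = 2.3429%
Mean R_m = (3.9 + 11.8 − 4.0 + 6.8 − 5.5 − 5.3 + 7.4) / 7 = 2.1571%
Σ(R_i − R̄_i)(R_m − R̄_m) = 232.0629  ⇒  Cov = 232.0629 / 6 = 38.6772
Σ(R_m − R̄_m)² = 297.2171  ⇒  Var(R_m) = 297.2171 / 6 = 49.5362
β = Cov / Var(R_m) = 38.6772 / 49.5362 = 0.7808
MRP = 11.58% − 2.66% = 8.92%
E(R) = R_f + β × MRP = 2.66% + 0.7808 × 8.92% = 9.62%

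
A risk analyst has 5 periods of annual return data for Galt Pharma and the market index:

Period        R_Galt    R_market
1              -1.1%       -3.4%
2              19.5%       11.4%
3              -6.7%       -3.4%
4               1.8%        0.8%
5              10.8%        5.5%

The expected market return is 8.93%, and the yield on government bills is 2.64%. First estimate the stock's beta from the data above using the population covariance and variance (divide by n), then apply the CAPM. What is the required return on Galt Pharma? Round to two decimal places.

Mean R_i = (-1.1 + 19.5 − 6.7 + 1.8 + 10.8) / 5 = 4.8600%
Mean R_m = (-3.4 + 11.4 − 3.4 + 0.8 + 5.5) / 5 = 2.1800%
Σ(R_i − R̄_i)(R_m − R̄_m) = 256.6860  ⇒  Cov = 256.6860 / 5 = 51.3372
Σ(R_m − R̄_m)² = 160.2080  ⇒  Var(R_m) = 160.2080 / 5 = 32.0416
β = Cov / Var(R_m) = 51.3372 / 32.0416 = 1.6022
MRP = 8.93% − 2.64% = 6.29%
E(R) = R_f + β × MRP = 2.64% + 1.6022 × 6.29% = 12.72%

12.72%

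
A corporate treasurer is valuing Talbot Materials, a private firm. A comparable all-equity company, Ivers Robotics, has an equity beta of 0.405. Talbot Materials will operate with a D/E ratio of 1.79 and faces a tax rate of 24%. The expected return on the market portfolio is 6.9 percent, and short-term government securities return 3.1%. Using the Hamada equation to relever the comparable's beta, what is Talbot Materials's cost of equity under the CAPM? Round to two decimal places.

6.73%

β_L = β_U × [1 + (1 − t)(D/E)] = 0.405 × [1 + (1 − 0.24) × 1.79]
    = 0.405 × [1 + 0.76 × 1.79] = 0.405 × 2.3604 = 0.9560
MRP = 6.9% − 3.1% = 3.80%
E(R) = R_f + β_L × MRP = 3.1% + 0.9560 × 3.8% = 6.73%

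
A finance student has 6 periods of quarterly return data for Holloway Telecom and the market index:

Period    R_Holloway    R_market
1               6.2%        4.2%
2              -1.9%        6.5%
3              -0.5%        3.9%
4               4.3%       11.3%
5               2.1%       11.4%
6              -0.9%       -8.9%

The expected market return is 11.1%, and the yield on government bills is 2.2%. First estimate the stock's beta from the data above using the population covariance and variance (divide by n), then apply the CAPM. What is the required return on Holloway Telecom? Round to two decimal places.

3.75%

Mean R_i = (6.2 − 1.9 − 0.5 + 4.3 + 2.1 − 0.9) / 6 = 1.5500%
Mean R_m = (4.2 + 6.5 + 3.9 + 11.3 + 11.4 − 8.9) / 6 = 4.7333%
Σ(R_i − R̄_i)(R_m − R̄_m) = 48.2600  ⇒  Cov = 48.2600 / 6 = 8.0433
Σ(R_m − R̄_m)² = 277.5333  ⇒  Var(R_m) = 277.5333 / 6 = 46.2556
β = Cov / Var(R_m) = 8.0433 / 46.2556 = 0.1739
MRP = 11.1% − 2.2% = 8.90%
E(R) = R_f + β × MRP = 2.2% + 0.1739 × 8.9% = 3.75%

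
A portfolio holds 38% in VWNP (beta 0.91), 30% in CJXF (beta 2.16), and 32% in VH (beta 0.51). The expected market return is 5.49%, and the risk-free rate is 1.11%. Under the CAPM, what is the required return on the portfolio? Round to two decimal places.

6.18%

β_P = Σ w_i β_i = 0.38×0.91 + 0.30×2.16 + 0.32×0.51 = 1.1570
MRP = 5.49% − 1.11% = 4.38%
E(R_P) = R_f + β_P × MRP = 1.11% + 1.1570 × 4.38% = 6.18%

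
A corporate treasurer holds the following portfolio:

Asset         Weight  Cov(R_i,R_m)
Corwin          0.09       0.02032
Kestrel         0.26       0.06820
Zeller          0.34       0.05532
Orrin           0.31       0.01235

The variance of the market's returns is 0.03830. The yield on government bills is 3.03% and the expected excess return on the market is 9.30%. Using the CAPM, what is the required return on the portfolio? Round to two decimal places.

13.28%

β_Corwin = 0.02032 / 0.03830 = 0.5305
β_Kestrel = 0.06820 / 0.03830 = 1.7807
β_Zeller = 0.05532 / 0.03830 = 1.4444
β_Orrin = 0.01235 / 0.03830 = 0.3225
β_P = Σ w_i β_i = 0.09×0.5305 + 0.26×1.7807 + 0.34×1.4444 + 0.31×0.3225 = 1.1018
E(R_P) = R_f + β_P × MRP = 3.03% + 1.1018 × 9.30% = 13.28%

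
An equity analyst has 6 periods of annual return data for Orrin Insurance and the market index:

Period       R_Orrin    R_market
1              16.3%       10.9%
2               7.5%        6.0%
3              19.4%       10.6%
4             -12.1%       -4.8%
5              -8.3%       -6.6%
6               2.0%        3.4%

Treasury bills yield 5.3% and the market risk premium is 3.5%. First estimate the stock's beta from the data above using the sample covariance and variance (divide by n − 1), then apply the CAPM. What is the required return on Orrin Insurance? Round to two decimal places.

Mean R_i = (16.3 + 7.5 + 19.4 − 12.1 − 8.3 + 2.0) / 6 = 4.1333%
Mean R_m = (10.9 + 6.0 + 10.6 − 4.8 − 6.6 + 3.4) / 6 = 3.2500%
Σ(R_i − R̄_i)(R_m − R̄_m) = 467.3700  ⇒  Cov = 467.3700 / 5 = 93.4740
Σ(R_m − R̄_m)² = 281.9550  ⇒  Var(R_m) = 281.9550 / 5 = 56.3910
β = Cov / Var(R_m) = 93.4740 / 56.3910 = 1.6576
E(R) = R_f + β × MRP = 5.3% + 1.6576 × 3.5% = 11.10%

11.10%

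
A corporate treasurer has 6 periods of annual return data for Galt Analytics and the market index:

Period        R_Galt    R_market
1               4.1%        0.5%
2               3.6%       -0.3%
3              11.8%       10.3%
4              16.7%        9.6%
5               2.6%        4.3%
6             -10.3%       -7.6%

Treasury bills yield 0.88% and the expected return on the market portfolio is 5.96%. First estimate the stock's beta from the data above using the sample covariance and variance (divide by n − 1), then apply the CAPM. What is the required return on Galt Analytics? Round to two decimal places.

7.40%

Mean R_i = (4.1 + 3.6 + 11.8 + 16.7 + 2.6 − 10.3) / 6 = 4.7500%
Mean R_m = (0.5 − 0.3 + 10.3 + 9.6 + 4.3 − 7.6) / 6 = 2.8000%
Σ(R_i − R̄_i)(R_m − R̄_m) = 292.4900  ⇒  Cov = 292.4900 / 5 = 58.4980
Σ(R_m − R̄_m)² = 227.8000  ⇒  Var(R_m) = 227.8000 / 5 = 45.5600
β = Cov / Var(R_m) = 58.4980 / 45.5600 = 1.2840
MRP = 5.96% − 0.88% = 5.08%
E(R) = R_f + β × MRP = 0.88% + 1.2840 × 5.08% = 7.40%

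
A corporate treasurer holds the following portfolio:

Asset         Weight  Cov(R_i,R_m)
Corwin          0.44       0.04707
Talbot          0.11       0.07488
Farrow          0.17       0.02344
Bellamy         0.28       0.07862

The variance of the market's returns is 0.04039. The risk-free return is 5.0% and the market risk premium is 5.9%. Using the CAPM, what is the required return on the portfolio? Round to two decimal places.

13.03%

β_Corwin = 0.04707 / 0.04039 = 1.1654
β_Talbot = 0.07488 / 0.04039 = 1.8539
β_Farrow = 0.02344 / 0.04039 = 0.5803
β_Bellamy = 0.07862 / 0.04039 = 1.9465
β_P = Σ w_i β_i = 0.44×1.1654 + 0.11×1.8539 + 0.17×0.5803 + 0.28×1.9465 = 1.3604
E(R_P) = R_f + β_P × MRP = 5.0% + 1.3604 × 5.9% = 13.03%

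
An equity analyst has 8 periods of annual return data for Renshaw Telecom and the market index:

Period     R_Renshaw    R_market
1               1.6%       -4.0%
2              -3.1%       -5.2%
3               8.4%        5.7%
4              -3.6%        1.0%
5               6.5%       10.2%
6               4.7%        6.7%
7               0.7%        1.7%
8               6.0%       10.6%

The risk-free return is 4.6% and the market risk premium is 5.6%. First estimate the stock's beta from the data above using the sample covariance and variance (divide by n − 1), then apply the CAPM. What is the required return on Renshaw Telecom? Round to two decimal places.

7.85%

Mean R_i = (1.6 − 3.1 + 8.4 − 3.6 + 6.5 + 4.7 + 0.7 + 6.0) / 8 = 2.6500%
Mean R_m = (-4.0 − 5.2 + 5.7 + 1.0 + 10.2 + 6.7 + 1.7 + 10.6) / 8 = 3.3375%
Σ(R_i − R̄_i)(R_m − R̄_m) = 145.8250  ⇒  Cov = 145.8250 / 7 = 20.8321
Σ(R_m − R̄_m)² = 251.5988  ⇒  Var(R_m) = 251.5988 / 7 = 35.9427
β = Cov / Var(R_m) = 20.8321 / 35.9427 = 0.5796
E(R) = R_f + β × MRP = 4.6% + 0.5796 × 5.6% = 7.85%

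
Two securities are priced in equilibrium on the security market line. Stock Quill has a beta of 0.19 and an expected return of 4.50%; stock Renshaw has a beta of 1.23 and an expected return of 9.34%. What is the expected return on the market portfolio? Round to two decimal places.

8.27%

Both satisfy E(R) = R_f + β·MRP, so the slope of the SML is
MRP = (9.34% − 4.50%) / (1.23 − 0.19) = 4.84% / 1.04 = 4.6538%
R_f = E(R_Quill) − β_Quill·MRP = 4.50% − 0.19 × 4.6538% = 3.6158%
E(R_m) = R_f + MRP = 3.6158% + 4.6538% = 8.27%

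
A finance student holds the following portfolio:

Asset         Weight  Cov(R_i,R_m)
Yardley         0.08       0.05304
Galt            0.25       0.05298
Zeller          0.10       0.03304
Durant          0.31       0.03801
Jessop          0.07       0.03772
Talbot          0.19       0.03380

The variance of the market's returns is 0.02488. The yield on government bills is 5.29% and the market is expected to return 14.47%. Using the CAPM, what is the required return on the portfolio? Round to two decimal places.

20.65%

β_Yardley = 0.05304 / 0.02488 = 2.1318
β_Galt = 0.05298 / 0.02488 = 2.1294
β_Zeller = 0.03304 / 0.02488 = 1.3280
β_Durant = 0.03801 / 0.02488 = 1.5277
β_Jessop = 0.03772 / 0.02488 = 1.5161
β_Talbot = 0.03380 / 0.02488 = 1.3585
β_P = Σ w_i β_i = 0.08×2.1318 + 0.25×2.1294 + 0.10×1.3280 + 0.31×1.5277 + 0.07×1.5161 + 0.19×1.3585 = 1.6735
MRP = 14.47% − 5.29% = 9.18%
E(R_P) = R_f + β_P × MRP = 5.29% + 1.6735 × 9.18% = 20.65%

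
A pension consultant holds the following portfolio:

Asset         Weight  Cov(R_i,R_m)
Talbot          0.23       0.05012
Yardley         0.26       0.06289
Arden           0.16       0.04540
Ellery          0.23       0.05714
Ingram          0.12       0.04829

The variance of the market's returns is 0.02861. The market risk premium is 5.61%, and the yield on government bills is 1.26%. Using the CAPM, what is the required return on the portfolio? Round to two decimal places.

β_Talbot = 0.05012 / 0.02861 = 1.7518
β_Yardley = 0.06289 / 0.02861 = 2.1982
β_Arden = 0.04540 / 0.02861 = 1.5869
β_Ellery = 0.05714 / 0.02861 = 1.9972
β_Ingram = 0.04829 / 0.02861 = 1.6879
β_P = Σ w_i β_i = 0.23×1.7518 + 0.26×2.1982 + 0.16×1.5869 + 0.23×1.9972 + 0.12×1.6879 = 1.8903
E(R_P) = R_f + β_P × MRP = 1.26% + 1.8903 × 5.61% = 11.86%

11.86%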